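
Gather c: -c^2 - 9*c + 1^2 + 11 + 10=-c^2 - 9*c + 22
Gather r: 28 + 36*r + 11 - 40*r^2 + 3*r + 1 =-40*r^2 + 39*r + 40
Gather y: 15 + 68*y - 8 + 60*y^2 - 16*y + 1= 60*y^2 + 52*y + 8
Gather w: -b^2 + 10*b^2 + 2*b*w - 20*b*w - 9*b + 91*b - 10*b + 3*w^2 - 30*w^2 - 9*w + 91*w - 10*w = 9*b^2 + 72*b - 27*w^2 + w*(72 - 18*b)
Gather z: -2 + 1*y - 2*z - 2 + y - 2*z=2*y - 4*z - 4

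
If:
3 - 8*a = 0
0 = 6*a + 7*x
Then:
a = 3/8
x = -9/28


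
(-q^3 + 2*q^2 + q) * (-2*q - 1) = 2*q^4 - 3*q^3 - 4*q^2 - q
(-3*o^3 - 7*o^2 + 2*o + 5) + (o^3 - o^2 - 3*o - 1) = -2*o^3 - 8*o^2 - o + 4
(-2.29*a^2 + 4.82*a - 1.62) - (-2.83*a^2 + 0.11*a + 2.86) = 0.54*a^2 + 4.71*a - 4.48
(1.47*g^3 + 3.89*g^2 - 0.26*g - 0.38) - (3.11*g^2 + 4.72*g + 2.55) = 1.47*g^3 + 0.78*g^2 - 4.98*g - 2.93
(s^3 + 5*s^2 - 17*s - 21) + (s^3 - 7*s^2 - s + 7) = 2*s^3 - 2*s^2 - 18*s - 14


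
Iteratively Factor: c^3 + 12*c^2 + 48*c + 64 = (c + 4)*(c^2 + 8*c + 16) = (c + 4)^2*(c + 4)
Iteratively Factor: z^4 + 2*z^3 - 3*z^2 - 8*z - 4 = (z + 1)*(z^3 + z^2 - 4*z - 4) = (z - 2)*(z + 1)*(z^2 + 3*z + 2) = (z - 2)*(z + 1)*(z + 2)*(z + 1)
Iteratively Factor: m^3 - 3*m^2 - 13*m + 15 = (m - 1)*(m^2 - 2*m - 15) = (m - 1)*(m + 3)*(m - 5)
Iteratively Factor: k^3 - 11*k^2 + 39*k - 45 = (k - 5)*(k^2 - 6*k + 9) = (k - 5)*(k - 3)*(k - 3)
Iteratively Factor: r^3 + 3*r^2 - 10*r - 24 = (r - 3)*(r^2 + 6*r + 8) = (r - 3)*(r + 2)*(r + 4)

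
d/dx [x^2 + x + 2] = 2*x + 1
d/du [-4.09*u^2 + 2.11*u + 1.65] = 2.11 - 8.18*u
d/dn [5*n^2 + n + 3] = 10*n + 1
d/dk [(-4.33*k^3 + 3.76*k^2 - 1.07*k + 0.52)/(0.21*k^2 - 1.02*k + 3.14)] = (-0.9093*k^4 + 8.8332*k^3 - 44.3991*k^2 + 23.3944*k - 2.8294)/(0.0441*k^4 - 0.4284*k^3 + 2.3592*k^2 - 6.4056*k + 9.8596)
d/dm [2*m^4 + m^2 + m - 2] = 8*m^3 + 2*m + 1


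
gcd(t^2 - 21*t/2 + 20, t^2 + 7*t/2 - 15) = t - 5/2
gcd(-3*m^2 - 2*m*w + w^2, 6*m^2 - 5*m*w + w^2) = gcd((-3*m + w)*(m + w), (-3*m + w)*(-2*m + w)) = -3*m + w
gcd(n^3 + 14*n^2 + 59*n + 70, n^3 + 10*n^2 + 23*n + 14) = n^2 + 9*n + 14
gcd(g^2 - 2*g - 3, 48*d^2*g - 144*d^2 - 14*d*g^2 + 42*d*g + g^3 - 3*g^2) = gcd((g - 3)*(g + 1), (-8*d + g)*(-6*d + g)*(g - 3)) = g - 3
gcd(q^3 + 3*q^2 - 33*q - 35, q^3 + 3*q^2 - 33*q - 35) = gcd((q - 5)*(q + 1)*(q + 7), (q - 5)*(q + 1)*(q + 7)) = q^3 + 3*q^2 - 33*q - 35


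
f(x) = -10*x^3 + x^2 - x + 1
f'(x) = -30*x^2 + 2*x - 1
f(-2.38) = 143.86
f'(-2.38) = -175.69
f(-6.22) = 2452.33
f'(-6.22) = -1174.09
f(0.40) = 0.12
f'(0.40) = -5.00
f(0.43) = -0.04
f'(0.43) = -5.69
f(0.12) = 0.88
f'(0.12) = -1.19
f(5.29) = -1456.66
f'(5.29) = -829.94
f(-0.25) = 1.47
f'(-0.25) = -3.38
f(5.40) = -1549.88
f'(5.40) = -865.00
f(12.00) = -17147.00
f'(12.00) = -4297.00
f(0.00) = 1.00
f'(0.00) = -1.00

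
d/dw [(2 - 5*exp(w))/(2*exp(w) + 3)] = -19*exp(w)/(2*exp(w) + 3)^2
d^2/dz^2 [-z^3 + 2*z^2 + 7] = 4 - 6*z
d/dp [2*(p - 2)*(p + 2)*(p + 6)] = 6*p^2 + 24*p - 8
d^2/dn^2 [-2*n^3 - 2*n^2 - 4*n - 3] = -12*n - 4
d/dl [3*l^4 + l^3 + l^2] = l*(12*l^2 + 3*l + 2)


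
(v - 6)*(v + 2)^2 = v^3 - 2*v^2 - 20*v - 24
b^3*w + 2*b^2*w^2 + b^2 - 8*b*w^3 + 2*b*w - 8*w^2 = (b - 2*w)*(b + 4*w)*(b*w + 1)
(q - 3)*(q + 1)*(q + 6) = q^3 + 4*q^2 - 15*q - 18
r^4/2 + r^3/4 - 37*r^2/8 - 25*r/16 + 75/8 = (r/2 + 1)*(r - 5/2)*(r - 3/2)*(r + 5/2)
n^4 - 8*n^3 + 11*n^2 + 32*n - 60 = (n - 5)*(n - 3)*(n - 2)*(n + 2)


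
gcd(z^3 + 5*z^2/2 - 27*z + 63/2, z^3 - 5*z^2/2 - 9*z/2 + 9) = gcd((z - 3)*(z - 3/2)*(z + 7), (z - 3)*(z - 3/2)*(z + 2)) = z^2 - 9*z/2 + 9/2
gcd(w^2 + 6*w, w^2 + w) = w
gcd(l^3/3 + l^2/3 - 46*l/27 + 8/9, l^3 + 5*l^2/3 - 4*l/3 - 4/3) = 1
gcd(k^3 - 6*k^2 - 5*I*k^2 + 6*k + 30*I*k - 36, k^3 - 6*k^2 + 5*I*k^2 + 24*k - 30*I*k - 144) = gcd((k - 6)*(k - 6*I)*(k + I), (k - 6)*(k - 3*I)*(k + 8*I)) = k - 6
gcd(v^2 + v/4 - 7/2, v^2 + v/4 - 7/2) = v^2 + v/4 - 7/2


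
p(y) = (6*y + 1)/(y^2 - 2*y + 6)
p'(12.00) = -0.05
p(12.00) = 0.58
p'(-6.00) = -0.06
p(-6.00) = -0.65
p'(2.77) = -0.21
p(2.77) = 2.17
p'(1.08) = 1.15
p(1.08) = 1.49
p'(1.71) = 0.56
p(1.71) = 2.05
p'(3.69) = -0.34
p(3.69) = 1.89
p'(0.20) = 1.17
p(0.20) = 0.39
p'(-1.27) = 0.30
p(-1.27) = -0.65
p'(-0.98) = 0.43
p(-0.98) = -0.55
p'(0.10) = 1.12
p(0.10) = 0.28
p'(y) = (2 - 2*y)*(6*y + 1)/(y^2 - 2*y + 6)^2 + 6/(y^2 - 2*y + 6)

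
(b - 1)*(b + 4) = b^2 + 3*b - 4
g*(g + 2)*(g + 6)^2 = g^4 + 14*g^3 + 60*g^2 + 72*g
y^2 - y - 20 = (y - 5)*(y + 4)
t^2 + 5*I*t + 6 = (t - I)*(t + 6*I)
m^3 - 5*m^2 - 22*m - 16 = (m - 8)*(m + 1)*(m + 2)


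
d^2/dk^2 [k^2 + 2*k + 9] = 2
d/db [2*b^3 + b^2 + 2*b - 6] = 6*b^2 + 2*b + 2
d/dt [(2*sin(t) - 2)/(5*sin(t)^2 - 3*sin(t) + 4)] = 2*(-5*sin(t)^2 + 10*sin(t) + 1)*cos(t)/(5*sin(t)^2 - 3*sin(t) + 4)^2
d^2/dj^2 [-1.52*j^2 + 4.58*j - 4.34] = -3.04000000000000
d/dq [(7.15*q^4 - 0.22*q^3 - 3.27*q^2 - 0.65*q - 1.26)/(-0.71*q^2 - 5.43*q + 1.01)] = (-10.153*q^5 - 116.3173*q^4 + 31.2752*q^3 + 16.628*q^2 - 8.3946*q - 7.4983)/(0.5041*q^4 + 7.7106*q^3 + 28.0507*q^2 - 10.9686*q + 1.0201)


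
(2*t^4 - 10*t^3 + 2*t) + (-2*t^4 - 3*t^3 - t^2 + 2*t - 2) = -13*t^3 - t^2 + 4*t - 2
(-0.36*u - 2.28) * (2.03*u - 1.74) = -0.7308*u^2 - 4.002*u + 3.9672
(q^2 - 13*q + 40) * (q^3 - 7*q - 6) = q^5 - 13*q^4 + 33*q^3 + 85*q^2 - 202*q - 240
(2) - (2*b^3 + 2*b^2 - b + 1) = -2*b^3 - 2*b^2 + b + 1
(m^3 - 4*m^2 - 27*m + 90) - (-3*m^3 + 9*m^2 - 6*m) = 4*m^3 - 13*m^2 - 21*m + 90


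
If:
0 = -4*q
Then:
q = 0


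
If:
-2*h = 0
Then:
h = 0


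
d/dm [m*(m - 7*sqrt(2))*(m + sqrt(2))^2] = 4*m^3 - 15*sqrt(2)*m^2 - 52*m - 14*sqrt(2)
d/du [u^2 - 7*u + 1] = 2*u - 7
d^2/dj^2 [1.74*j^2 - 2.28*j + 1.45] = 3.48000000000000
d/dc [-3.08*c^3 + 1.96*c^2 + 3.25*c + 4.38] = -9.24*c^2 + 3.92*c + 3.25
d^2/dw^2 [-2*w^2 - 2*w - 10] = -4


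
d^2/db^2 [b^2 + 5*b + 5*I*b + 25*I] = 2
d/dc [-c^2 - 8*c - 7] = -2*c - 8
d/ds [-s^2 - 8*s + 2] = -2*s - 8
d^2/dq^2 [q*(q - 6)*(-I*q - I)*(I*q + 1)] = 12*q^2 + 6*q*(-5 - I) - 12 + 10*I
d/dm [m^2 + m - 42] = 2*m + 1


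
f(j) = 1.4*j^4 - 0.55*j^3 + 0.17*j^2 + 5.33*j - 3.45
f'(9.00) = 3957.14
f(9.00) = 8842.74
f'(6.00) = 1157.57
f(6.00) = 1730.25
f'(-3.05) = -169.94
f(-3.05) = 118.63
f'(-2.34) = -76.25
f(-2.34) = 34.03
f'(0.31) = 5.44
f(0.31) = -1.78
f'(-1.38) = -13.00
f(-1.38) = -3.96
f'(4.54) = 496.89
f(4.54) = 567.56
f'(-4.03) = -389.36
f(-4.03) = 383.10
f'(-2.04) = -49.77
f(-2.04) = 15.30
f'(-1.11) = -4.74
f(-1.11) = -6.28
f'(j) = 5.6*j^3 - 1.65*j^2 + 0.34*j + 5.33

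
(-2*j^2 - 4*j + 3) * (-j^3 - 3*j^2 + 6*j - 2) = 2*j^5 + 10*j^4 - 3*j^3 - 29*j^2 + 26*j - 6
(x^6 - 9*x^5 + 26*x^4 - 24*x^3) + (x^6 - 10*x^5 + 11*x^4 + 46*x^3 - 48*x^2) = 2*x^6 - 19*x^5 + 37*x^4 + 22*x^3 - 48*x^2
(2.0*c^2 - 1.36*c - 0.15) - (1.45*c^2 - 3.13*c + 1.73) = 0.55*c^2 + 1.77*c - 1.88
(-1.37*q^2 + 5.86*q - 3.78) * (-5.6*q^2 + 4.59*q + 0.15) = 7.672*q^4 - 39.1043*q^3 + 47.8599*q^2 - 16.4712*q - 0.567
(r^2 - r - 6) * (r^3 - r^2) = r^5 - 2*r^4 - 5*r^3 + 6*r^2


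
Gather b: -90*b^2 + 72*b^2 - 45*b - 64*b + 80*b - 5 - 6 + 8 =-18*b^2 - 29*b - 3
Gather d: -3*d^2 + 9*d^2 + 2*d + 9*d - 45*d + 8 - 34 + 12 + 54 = 6*d^2 - 34*d + 40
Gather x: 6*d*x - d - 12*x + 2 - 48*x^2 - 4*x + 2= -d - 48*x^2 + x*(6*d - 16) + 4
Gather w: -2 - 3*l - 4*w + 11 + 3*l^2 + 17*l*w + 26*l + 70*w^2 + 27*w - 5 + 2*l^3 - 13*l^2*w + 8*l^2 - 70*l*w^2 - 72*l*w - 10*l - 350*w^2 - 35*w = 2*l^3 + 11*l^2 + 13*l + w^2*(-70*l - 280) + w*(-13*l^2 - 55*l - 12) + 4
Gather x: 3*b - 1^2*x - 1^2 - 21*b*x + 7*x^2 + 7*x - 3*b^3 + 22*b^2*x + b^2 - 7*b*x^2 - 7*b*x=-3*b^3 + b^2 + 3*b + x^2*(7 - 7*b) + x*(22*b^2 - 28*b + 6) - 1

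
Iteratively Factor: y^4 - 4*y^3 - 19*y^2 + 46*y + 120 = (y + 3)*(y^3 - 7*y^2 + 2*y + 40) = (y - 5)*(y + 3)*(y^2 - 2*y - 8) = (y - 5)*(y - 4)*(y + 3)*(y + 2)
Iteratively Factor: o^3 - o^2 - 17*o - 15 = (o - 5)*(o^2 + 4*o + 3) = (o - 5)*(o + 1)*(o + 3)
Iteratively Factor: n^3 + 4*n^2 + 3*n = (n + 1)*(n^2 + 3*n) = (n + 1)*(n + 3)*(n)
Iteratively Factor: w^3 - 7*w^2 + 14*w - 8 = (w - 2)*(w^2 - 5*w + 4) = (w - 4)*(w - 2)*(w - 1)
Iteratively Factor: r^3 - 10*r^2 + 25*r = (r - 5)*(r^2 - 5*r) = (r - 5)^2*(r)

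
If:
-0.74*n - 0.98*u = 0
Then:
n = -1.32432432432432*u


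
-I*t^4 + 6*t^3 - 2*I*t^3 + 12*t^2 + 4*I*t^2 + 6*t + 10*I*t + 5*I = (t + 1)^2*(t + 5*I)*(-I*t + 1)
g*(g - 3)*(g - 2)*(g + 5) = g^4 - 19*g^2 + 30*g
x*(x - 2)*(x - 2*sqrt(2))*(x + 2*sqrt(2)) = x^4 - 2*x^3 - 8*x^2 + 16*x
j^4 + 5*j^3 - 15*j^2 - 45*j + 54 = (j - 3)*(j - 1)*(j + 3)*(j + 6)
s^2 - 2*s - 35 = (s - 7)*(s + 5)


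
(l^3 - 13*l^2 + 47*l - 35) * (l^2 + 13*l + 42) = l^5 - 80*l^3 + 30*l^2 + 1519*l - 1470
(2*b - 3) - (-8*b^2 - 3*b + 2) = 8*b^2 + 5*b - 5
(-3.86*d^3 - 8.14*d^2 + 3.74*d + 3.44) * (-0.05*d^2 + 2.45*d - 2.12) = 0.193*d^5 - 9.05*d^4 - 11.9468*d^3 + 26.2478*d^2 + 0.4992*d - 7.2928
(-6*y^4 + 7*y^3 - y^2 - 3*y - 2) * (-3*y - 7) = 18*y^5 + 21*y^4 - 46*y^3 + 16*y^2 + 27*y + 14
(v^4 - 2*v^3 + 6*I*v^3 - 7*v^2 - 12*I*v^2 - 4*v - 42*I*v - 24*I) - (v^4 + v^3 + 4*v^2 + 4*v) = -3*v^3 + 6*I*v^3 - 11*v^2 - 12*I*v^2 - 8*v - 42*I*v - 24*I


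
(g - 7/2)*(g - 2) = g^2 - 11*g/2 + 7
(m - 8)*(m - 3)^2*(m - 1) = m^4 - 15*m^3 + 71*m^2 - 129*m + 72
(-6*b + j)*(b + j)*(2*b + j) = -12*b^3 - 16*b^2*j - 3*b*j^2 + j^3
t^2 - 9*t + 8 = (t - 8)*(t - 1)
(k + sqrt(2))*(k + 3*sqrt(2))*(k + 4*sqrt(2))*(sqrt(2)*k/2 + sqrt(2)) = sqrt(2)*k^4/2 + sqrt(2)*k^3 + 8*k^3 + 16*k^2 + 19*sqrt(2)*k^2 + 24*k + 38*sqrt(2)*k + 48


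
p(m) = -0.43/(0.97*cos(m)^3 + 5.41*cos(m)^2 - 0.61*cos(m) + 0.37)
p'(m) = -0.43*(2.91*sin(m)*cos(m)^2 + 10.82*sin(m)*cos(m) - 0.61*sin(m))/(0.97*cos(m)^3 + 5.41*cos(m)^2 - 0.61*cos(m) + 0.37)^2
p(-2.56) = -0.11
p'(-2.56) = -0.11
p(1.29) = -0.67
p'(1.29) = -2.66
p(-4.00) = -0.15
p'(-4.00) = 0.27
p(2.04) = -0.26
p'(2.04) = 0.68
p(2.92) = -0.08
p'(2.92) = 0.03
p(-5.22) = -0.29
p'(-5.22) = -0.94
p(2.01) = -0.28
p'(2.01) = 0.78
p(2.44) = -0.12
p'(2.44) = 0.16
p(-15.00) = -0.12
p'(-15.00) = -0.16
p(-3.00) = -0.08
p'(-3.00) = -0.02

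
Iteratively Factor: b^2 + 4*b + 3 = (b + 3)*(b + 1)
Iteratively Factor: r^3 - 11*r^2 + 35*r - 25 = (r - 5)*(r^2 - 6*r + 5) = (r - 5)^2*(r - 1)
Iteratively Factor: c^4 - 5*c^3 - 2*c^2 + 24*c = (c - 3)*(c^3 - 2*c^2 - 8*c) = (c - 3)*(c + 2)*(c^2 - 4*c) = (c - 4)*(c - 3)*(c + 2)*(c)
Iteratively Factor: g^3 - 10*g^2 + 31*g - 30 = (g - 5)*(g^2 - 5*g + 6) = (g - 5)*(g - 2)*(g - 3)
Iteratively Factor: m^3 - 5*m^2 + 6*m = (m - 2)*(m^2 - 3*m) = m*(m - 2)*(m - 3)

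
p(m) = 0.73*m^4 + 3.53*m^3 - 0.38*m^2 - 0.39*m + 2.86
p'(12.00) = 6561.21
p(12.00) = 21180.58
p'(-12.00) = -3512.07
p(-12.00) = 8990.26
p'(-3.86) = -7.61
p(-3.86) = -42.26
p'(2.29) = 88.47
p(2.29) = 62.44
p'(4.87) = 584.33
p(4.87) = 810.29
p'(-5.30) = -133.61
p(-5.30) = 44.72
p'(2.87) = 153.69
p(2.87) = 131.59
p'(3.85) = 320.29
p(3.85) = 357.56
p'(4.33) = 431.92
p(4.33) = 537.23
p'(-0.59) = 3.15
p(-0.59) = 2.32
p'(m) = 2.92*m^3 + 10.59*m^2 - 0.76*m - 0.39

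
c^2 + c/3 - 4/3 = (c - 1)*(c + 4/3)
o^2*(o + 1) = o^3 + o^2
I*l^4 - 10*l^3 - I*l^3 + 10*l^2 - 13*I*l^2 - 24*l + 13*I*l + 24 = (l - I)*(l + 3*I)*(l + 8*I)*(I*l - I)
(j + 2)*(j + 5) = j^2 + 7*j + 10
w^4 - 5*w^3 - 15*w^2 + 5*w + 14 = (w - 7)*(w - 1)*(w + 1)*(w + 2)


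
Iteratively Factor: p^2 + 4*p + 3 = (p + 3)*(p + 1)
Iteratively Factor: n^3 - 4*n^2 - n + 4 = (n + 1)*(n^2 - 5*n + 4) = (n - 1)*(n + 1)*(n - 4)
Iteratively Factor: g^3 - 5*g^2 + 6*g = (g - 3)*(g^2 - 2*g) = g*(g - 3)*(g - 2)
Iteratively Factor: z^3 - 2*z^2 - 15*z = (z - 5)*(z^2 + 3*z) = z*(z - 5)*(z + 3)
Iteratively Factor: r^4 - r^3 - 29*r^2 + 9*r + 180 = (r + 3)*(r^3 - 4*r^2 - 17*r + 60) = (r - 5)*(r + 3)*(r^2 + r - 12) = (r - 5)*(r - 3)*(r + 3)*(r + 4)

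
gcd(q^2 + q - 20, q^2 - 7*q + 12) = q - 4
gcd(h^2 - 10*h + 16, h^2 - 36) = 1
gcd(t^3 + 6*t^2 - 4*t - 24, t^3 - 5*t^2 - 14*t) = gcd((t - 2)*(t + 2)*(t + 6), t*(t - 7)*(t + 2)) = t + 2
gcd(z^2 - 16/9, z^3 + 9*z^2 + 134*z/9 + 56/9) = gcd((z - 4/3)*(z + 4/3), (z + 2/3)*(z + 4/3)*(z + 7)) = z + 4/3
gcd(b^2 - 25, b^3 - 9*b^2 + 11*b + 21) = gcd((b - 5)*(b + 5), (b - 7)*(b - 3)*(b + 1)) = 1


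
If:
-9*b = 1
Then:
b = -1/9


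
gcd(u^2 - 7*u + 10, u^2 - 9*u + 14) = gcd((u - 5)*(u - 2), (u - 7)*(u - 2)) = u - 2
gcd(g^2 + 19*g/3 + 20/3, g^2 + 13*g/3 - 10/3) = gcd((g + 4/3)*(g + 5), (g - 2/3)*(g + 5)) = g + 5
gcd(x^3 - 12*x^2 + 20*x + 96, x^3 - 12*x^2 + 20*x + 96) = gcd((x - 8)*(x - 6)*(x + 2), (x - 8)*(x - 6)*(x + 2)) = x^3 - 12*x^2 + 20*x + 96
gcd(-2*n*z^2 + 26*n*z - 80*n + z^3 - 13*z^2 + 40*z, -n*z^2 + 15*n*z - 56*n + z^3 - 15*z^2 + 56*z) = z - 8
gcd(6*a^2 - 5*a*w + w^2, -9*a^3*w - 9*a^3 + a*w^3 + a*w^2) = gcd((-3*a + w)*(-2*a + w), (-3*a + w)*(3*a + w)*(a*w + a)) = -3*a + w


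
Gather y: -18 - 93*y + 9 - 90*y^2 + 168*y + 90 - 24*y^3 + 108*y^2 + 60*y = -24*y^3 + 18*y^2 + 135*y + 81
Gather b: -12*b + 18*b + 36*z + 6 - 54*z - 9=6*b - 18*z - 3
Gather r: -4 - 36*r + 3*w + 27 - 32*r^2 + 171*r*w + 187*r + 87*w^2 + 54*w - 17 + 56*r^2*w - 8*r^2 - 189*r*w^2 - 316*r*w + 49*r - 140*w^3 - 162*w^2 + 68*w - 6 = r^2*(56*w - 40) + r*(-189*w^2 - 145*w + 200) - 140*w^3 - 75*w^2 + 125*w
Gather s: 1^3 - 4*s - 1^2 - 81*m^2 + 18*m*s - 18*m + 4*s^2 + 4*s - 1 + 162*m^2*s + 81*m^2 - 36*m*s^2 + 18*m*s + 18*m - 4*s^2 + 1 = -36*m*s^2 + s*(162*m^2 + 36*m)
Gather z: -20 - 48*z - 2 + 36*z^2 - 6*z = 36*z^2 - 54*z - 22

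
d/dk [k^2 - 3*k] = 2*k - 3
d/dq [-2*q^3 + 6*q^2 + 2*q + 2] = -6*q^2 + 12*q + 2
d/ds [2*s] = 2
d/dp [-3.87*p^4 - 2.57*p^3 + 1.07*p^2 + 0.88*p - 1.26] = -15.48*p^3 - 7.71*p^2 + 2.14*p + 0.88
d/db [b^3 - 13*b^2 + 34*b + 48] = 3*b^2 - 26*b + 34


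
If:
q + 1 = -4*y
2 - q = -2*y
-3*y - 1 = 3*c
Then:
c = 1/6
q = 1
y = -1/2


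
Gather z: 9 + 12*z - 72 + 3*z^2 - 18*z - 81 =3*z^2 - 6*z - 144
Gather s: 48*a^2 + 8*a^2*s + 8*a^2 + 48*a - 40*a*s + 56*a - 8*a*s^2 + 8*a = 56*a^2 - 8*a*s^2 + 112*a + s*(8*a^2 - 40*a)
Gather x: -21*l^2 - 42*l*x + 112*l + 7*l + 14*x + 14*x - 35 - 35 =-21*l^2 + 119*l + x*(28 - 42*l) - 70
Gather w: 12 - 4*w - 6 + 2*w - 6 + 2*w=0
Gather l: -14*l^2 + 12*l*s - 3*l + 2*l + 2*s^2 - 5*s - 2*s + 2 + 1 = -14*l^2 + l*(12*s - 1) + 2*s^2 - 7*s + 3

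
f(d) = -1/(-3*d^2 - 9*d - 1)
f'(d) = -(6*d + 9)/(-3*d^2 - 9*d - 1)^2 = 3*(-2*d - 3)/(3*d^2 + 9*d + 1)^2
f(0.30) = 0.25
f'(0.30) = -0.69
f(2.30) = 0.03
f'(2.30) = -0.02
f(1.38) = 0.05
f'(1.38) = -0.05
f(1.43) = 0.05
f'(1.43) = -0.04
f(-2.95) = 1.79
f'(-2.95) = 27.99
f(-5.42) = 0.02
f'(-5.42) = 0.01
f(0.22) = 0.32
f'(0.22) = -1.06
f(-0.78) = -0.24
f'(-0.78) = -0.25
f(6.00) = 0.01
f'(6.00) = 0.00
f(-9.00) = 0.01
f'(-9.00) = 0.00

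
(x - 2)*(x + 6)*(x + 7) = x^3 + 11*x^2 + 16*x - 84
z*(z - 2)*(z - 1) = z^3 - 3*z^2 + 2*z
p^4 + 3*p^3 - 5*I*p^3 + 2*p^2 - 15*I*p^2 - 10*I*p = p*(p + 1)*(p + 2)*(p - 5*I)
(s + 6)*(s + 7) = s^2 + 13*s + 42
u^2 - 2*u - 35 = (u - 7)*(u + 5)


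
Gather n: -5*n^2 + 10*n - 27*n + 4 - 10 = -5*n^2 - 17*n - 6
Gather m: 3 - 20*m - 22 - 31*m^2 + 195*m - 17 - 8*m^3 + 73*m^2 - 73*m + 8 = -8*m^3 + 42*m^2 + 102*m - 28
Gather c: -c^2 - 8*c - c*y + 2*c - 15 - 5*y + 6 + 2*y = -c^2 + c*(-y - 6) - 3*y - 9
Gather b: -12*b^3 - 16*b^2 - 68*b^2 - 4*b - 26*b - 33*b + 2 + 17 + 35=-12*b^3 - 84*b^2 - 63*b + 54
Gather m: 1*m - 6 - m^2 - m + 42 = 36 - m^2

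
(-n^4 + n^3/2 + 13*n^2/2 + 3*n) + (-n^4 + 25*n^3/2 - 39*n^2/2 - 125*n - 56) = -2*n^4 + 13*n^3 - 13*n^2 - 122*n - 56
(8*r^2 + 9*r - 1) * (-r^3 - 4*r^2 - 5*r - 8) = -8*r^5 - 41*r^4 - 75*r^3 - 105*r^2 - 67*r + 8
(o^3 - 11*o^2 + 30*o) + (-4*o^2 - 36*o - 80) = o^3 - 15*o^2 - 6*o - 80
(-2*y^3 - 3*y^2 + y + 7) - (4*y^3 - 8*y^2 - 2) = -6*y^3 + 5*y^2 + y + 9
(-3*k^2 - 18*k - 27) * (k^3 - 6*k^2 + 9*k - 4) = -3*k^5 + 54*k^3 + 12*k^2 - 171*k + 108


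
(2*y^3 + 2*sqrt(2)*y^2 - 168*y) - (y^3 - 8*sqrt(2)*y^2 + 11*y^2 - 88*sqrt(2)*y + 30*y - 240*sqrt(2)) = y^3 - 11*y^2 + 10*sqrt(2)*y^2 - 198*y + 88*sqrt(2)*y + 240*sqrt(2)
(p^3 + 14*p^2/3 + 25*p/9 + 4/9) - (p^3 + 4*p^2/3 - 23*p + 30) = 10*p^2/3 + 232*p/9 - 266/9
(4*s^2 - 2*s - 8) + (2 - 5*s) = 4*s^2 - 7*s - 6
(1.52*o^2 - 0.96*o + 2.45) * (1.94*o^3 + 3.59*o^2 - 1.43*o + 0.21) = 2.9488*o^5 + 3.5944*o^4 - 0.867*o^3 + 10.4875*o^2 - 3.7051*o + 0.5145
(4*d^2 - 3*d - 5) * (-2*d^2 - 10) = -8*d^4 + 6*d^3 - 30*d^2 + 30*d + 50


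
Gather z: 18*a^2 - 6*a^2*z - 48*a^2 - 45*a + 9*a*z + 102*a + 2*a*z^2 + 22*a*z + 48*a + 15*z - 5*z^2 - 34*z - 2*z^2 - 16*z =-30*a^2 + 105*a + z^2*(2*a - 7) + z*(-6*a^2 + 31*a - 35)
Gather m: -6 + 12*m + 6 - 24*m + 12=12 - 12*m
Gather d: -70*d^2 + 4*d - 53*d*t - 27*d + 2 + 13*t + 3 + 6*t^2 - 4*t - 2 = -70*d^2 + d*(-53*t - 23) + 6*t^2 + 9*t + 3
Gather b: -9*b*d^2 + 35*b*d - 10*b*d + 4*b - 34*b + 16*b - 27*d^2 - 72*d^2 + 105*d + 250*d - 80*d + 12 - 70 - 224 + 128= b*(-9*d^2 + 25*d - 14) - 99*d^2 + 275*d - 154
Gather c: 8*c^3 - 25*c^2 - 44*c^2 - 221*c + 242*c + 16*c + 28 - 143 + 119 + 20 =8*c^3 - 69*c^2 + 37*c + 24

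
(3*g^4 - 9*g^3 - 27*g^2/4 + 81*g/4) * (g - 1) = 3*g^5 - 12*g^4 + 9*g^3/4 + 27*g^2 - 81*g/4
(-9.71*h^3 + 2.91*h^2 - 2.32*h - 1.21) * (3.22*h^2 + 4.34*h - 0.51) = -31.2662*h^5 - 32.7712*h^4 + 10.1111*h^3 - 15.4491*h^2 - 4.0682*h + 0.6171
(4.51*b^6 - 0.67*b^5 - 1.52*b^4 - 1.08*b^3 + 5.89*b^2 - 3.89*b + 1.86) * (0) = 0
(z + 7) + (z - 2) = 2*z + 5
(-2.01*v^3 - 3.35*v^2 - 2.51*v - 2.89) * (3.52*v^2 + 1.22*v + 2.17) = -7.0752*v^5 - 14.2442*v^4 - 17.2839*v^3 - 20.5045*v^2 - 8.9725*v - 6.2713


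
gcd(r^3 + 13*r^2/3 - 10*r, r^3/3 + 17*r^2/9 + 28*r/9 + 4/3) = 1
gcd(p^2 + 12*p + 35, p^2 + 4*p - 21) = p + 7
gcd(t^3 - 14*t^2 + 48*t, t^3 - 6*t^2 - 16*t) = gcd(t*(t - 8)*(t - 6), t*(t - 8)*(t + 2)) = t^2 - 8*t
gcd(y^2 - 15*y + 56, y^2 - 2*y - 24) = 1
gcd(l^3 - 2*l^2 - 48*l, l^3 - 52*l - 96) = l^2 - 2*l - 48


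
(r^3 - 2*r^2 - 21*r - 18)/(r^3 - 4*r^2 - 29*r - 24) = (r - 6)/(r - 8)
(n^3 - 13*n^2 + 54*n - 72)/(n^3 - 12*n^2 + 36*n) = (n^2 - 7*n + 12)/(n*(n - 6))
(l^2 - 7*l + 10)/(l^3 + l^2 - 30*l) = (l - 2)/(l*(l + 6))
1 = 1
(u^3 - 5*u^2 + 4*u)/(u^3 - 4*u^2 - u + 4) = u/(u + 1)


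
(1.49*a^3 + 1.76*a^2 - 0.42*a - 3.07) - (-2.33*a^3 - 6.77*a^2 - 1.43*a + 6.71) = 3.82*a^3 + 8.53*a^2 + 1.01*a - 9.78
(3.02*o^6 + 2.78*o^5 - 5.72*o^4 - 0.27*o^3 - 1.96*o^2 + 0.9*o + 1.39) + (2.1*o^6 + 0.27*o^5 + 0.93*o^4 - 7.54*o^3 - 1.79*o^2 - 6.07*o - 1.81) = 5.12*o^6 + 3.05*o^5 - 4.79*o^4 - 7.81*o^3 - 3.75*o^2 - 5.17*o - 0.42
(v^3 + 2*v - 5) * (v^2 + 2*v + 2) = v^5 + 2*v^4 + 4*v^3 - v^2 - 6*v - 10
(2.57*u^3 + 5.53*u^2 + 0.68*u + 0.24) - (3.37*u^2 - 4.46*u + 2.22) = 2.57*u^3 + 2.16*u^2 + 5.14*u - 1.98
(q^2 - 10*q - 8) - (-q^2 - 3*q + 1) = 2*q^2 - 7*q - 9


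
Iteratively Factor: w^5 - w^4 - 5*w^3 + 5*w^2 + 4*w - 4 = (w + 2)*(w^4 - 3*w^3 + w^2 + 3*w - 2) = (w - 1)*(w + 2)*(w^3 - 2*w^2 - w + 2) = (w - 1)^2*(w + 2)*(w^2 - w - 2) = (w - 1)^2*(w + 1)*(w + 2)*(w - 2)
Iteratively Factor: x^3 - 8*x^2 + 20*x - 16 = (x - 2)*(x^2 - 6*x + 8) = (x - 4)*(x - 2)*(x - 2)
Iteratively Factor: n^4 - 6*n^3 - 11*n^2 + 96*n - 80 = (n + 4)*(n^3 - 10*n^2 + 29*n - 20) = (n - 5)*(n + 4)*(n^2 - 5*n + 4) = (n - 5)*(n - 1)*(n + 4)*(n - 4)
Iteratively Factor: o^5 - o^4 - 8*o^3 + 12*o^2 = (o - 2)*(o^4 + o^3 - 6*o^2) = o*(o - 2)*(o^3 + o^2 - 6*o) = o*(o - 2)*(o + 3)*(o^2 - 2*o) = o*(o - 2)^2*(o + 3)*(o)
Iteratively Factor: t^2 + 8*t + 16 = (t + 4)*(t + 4)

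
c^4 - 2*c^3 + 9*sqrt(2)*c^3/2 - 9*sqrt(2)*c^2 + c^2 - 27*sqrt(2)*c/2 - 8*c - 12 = (c - 3)*(c + 1)*(c + sqrt(2)/2)*(c + 4*sqrt(2))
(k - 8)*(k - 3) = k^2 - 11*k + 24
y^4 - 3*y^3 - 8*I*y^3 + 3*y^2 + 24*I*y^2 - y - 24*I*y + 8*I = (y - 1)*(y - 8*I)*(-I*y + I)*(I*y - I)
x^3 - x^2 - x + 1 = (x - 1)^2*(x + 1)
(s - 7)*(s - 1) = s^2 - 8*s + 7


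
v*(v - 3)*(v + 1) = v^3 - 2*v^2 - 3*v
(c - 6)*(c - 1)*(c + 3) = c^3 - 4*c^2 - 15*c + 18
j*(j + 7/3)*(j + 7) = j^3 + 28*j^2/3 + 49*j/3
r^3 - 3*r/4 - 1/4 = (r - 1)*(r + 1/2)^2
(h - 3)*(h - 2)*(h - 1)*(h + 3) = h^4 - 3*h^3 - 7*h^2 + 27*h - 18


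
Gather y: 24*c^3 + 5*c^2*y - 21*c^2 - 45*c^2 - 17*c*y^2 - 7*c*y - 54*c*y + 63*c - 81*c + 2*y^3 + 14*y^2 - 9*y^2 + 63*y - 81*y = 24*c^3 - 66*c^2 - 18*c + 2*y^3 + y^2*(5 - 17*c) + y*(5*c^2 - 61*c - 18)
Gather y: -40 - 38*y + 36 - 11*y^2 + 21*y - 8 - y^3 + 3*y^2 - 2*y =-y^3 - 8*y^2 - 19*y - 12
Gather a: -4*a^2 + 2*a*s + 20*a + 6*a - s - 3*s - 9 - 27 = -4*a^2 + a*(2*s + 26) - 4*s - 36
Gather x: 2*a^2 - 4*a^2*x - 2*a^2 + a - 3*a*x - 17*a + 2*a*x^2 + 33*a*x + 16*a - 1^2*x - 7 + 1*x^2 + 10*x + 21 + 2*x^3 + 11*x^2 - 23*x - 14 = 2*x^3 + x^2*(2*a + 12) + x*(-4*a^2 + 30*a - 14)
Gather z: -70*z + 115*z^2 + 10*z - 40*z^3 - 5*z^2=-40*z^3 + 110*z^2 - 60*z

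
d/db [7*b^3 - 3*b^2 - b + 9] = 21*b^2 - 6*b - 1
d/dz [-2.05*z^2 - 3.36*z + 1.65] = -4.1*z - 3.36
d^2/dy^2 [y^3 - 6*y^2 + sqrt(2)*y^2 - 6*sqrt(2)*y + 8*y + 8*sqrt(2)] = 6*y - 12 + 2*sqrt(2)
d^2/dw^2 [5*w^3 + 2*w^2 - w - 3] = 30*w + 4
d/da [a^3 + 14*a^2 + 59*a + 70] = 3*a^2 + 28*a + 59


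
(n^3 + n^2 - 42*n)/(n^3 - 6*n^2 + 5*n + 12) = n*(n^2 + n - 42)/(n^3 - 6*n^2 + 5*n + 12)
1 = 1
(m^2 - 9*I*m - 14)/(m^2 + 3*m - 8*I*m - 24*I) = (m^2 - 9*I*m - 14)/(m^2 + m*(3 - 8*I) - 24*I)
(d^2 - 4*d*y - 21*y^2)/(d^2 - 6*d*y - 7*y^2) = (d + 3*y)/(d + y)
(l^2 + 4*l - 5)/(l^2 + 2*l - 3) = (l + 5)/(l + 3)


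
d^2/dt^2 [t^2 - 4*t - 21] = 2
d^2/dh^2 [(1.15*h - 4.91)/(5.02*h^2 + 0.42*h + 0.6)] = ((48.3304 - 34.638*h)*(5.02*h^2 + 0.42*h + 0.6) + (1.15*h - 4.91)*(10.04*h + 0.42)*(20.08*h + 0.84))/(5.02*h^2 + 0.42*h + 0.6)^3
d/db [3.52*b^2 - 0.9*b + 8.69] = 7.04*b - 0.9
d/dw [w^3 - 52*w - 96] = 3*w^2 - 52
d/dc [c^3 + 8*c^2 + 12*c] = 3*c^2 + 16*c + 12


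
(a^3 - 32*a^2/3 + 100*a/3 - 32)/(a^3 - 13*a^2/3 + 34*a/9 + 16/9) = 3*(a - 6)/(3*a + 1)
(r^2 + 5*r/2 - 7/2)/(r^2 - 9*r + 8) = (r + 7/2)/(r - 8)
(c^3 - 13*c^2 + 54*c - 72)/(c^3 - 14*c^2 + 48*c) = (c^2 - 7*c + 12)/(c*(c - 8))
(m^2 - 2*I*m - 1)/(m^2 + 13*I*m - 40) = (m^2 - 2*I*m - 1)/(m^2 + 13*I*m - 40)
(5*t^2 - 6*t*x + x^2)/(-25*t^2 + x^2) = (-t + x)/(5*t + x)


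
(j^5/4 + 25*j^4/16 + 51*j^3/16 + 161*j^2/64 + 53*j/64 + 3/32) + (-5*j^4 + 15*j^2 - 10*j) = j^5/4 - 55*j^4/16 + 51*j^3/16 + 1121*j^2/64 - 587*j/64 + 3/32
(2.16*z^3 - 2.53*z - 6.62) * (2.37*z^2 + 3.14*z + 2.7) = 5.1192*z^5 + 6.7824*z^4 - 0.164099999999999*z^3 - 23.6336*z^2 - 27.6178*z - 17.874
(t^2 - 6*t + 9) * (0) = 0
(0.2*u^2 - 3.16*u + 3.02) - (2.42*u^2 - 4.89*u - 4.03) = -2.22*u^2 + 1.73*u + 7.05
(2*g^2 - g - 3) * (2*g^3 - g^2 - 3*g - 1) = 4*g^5 - 4*g^4 - 11*g^3 + 4*g^2 + 10*g + 3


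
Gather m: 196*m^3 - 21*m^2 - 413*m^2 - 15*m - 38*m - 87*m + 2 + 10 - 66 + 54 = 196*m^3 - 434*m^2 - 140*m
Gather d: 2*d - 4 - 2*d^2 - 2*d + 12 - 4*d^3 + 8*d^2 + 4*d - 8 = -4*d^3 + 6*d^2 + 4*d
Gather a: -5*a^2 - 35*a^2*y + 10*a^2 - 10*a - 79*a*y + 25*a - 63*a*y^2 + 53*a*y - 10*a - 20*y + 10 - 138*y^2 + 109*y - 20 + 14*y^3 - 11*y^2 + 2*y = a^2*(5 - 35*y) + a*(-63*y^2 - 26*y + 5) + 14*y^3 - 149*y^2 + 91*y - 10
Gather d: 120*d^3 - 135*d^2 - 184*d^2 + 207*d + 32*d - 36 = 120*d^3 - 319*d^2 + 239*d - 36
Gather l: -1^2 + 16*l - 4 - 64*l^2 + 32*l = -64*l^2 + 48*l - 5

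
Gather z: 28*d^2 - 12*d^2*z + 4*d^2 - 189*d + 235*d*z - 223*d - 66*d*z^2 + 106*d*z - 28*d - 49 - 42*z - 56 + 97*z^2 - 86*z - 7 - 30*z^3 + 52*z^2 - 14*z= 32*d^2 - 440*d - 30*z^3 + z^2*(149 - 66*d) + z*(-12*d^2 + 341*d - 142) - 112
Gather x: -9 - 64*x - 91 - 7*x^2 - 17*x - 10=-7*x^2 - 81*x - 110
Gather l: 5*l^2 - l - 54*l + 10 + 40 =5*l^2 - 55*l + 50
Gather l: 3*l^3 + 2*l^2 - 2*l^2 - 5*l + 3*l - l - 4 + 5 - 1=3*l^3 - 3*l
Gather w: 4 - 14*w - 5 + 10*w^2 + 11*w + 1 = 10*w^2 - 3*w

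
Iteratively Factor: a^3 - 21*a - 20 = (a + 4)*(a^2 - 4*a - 5) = (a - 5)*(a + 4)*(a + 1)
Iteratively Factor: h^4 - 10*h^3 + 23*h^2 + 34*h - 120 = (h + 2)*(h^3 - 12*h^2 + 47*h - 60) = (h - 4)*(h + 2)*(h^2 - 8*h + 15) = (h - 5)*(h - 4)*(h + 2)*(h - 3)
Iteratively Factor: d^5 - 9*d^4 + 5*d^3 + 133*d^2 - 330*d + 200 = (d - 5)*(d^4 - 4*d^3 - 15*d^2 + 58*d - 40) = (d - 5)*(d + 4)*(d^3 - 8*d^2 + 17*d - 10) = (d - 5)*(d - 2)*(d + 4)*(d^2 - 6*d + 5) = (d - 5)*(d - 2)*(d - 1)*(d + 4)*(d - 5)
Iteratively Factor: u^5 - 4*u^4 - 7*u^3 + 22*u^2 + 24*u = (u + 1)*(u^4 - 5*u^3 - 2*u^2 + 24*u) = (u - 3)*(u + 1)*(u^3 - 2*u^2 - 8*u) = u*(u - 3)*(u + 1)*(u^2 - 2*u - 8) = u*(u - 3)*(u + 1)*(u + 2)*(u - 4)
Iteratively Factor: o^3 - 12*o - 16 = (o + 2)*(o^2 - 2*o - 8) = (o + 2)^2*(o - 4)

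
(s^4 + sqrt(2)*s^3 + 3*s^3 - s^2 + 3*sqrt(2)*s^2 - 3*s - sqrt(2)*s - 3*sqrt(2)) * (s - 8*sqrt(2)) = s^5 - 7*sqrt(2)*s^4 + 3*s^4 - 21*sqrt(2)*s^3 - 17*s^3 - 51*s^2 + 7*sqrt(2)*s^2 + 16*s + 21*sqrt(2)*s + 48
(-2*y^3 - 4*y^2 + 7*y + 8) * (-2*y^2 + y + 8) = 4*y^5 + 6*y^4 - 34*y^3 - 41*y^2 + 64*y + 64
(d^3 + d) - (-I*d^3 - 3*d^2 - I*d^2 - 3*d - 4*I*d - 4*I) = d^3 + I*d^3 + 3*d^2 + I*d^2 + 4*d + 4*I*d + 4*I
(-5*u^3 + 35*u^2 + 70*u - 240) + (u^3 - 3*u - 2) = -4*u^3 + 35*u^2 + 67*u - 242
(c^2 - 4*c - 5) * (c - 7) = c^3 - 11*c^2 + 23*c + 35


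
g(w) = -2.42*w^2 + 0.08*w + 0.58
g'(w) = 0.08 - 4.84*w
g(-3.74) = -33.57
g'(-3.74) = 18.18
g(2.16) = -10.54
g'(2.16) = -10.37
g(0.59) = -0.22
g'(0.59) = -2.78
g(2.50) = -14.34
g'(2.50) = -12.02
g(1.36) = -3.79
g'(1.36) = -6.50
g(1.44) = -4.32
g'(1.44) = -6.89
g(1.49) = -4.67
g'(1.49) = -7.13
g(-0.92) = -1.54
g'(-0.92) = 4.53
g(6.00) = -86.06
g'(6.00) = -28.96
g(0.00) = 0.58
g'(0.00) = 0.08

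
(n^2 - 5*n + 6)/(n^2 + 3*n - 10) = (n - 3)/(n + 5)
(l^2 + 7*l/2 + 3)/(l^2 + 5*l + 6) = (l + 3/2)/(l + 3)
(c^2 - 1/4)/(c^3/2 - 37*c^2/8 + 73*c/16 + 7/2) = 4*(2*c - 1)/(4*c^2 - 39*c + 56)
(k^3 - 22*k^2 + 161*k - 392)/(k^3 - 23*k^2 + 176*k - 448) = (k - 7)/(k - 8)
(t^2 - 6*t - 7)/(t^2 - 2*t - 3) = (t - 7)/(t - 3)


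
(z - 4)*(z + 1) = z^2 - 3*z - 4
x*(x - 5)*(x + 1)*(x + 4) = x^4 - 21*x^2 - 20*x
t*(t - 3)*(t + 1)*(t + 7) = t^4 + 5*t^3 - 17*t^2 - 21*t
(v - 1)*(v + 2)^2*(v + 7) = v^4 + 10*v^3 + 21*v^2 - 4*v - 28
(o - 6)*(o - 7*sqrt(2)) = o^2 - 7*sqrt(2)*o - 6*o + 42*sqrt(2)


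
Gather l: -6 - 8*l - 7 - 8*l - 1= -16*l - 14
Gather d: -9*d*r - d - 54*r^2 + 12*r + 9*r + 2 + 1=d*(-9*r - 1) - 54*r^2 + 21*r + 3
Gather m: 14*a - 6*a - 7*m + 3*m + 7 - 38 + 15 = 8*a - 4*m - 16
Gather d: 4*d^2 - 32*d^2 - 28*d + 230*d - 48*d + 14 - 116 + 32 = -28*d^2 + 154*d - 70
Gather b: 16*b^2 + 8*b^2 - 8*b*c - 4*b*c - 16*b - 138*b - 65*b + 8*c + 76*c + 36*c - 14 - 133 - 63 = 24*b^2 + b*(-12*c - 219) + 120*c - 210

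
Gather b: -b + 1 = 1 - b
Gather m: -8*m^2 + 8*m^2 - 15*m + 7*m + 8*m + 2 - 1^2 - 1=0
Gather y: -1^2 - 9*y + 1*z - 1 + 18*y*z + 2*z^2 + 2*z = y*(18*z - 9) + 2*z^2 + 3*z - 2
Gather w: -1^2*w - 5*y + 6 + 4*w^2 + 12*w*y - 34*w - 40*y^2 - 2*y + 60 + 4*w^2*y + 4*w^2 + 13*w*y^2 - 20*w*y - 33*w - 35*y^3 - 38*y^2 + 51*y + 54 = w^2*(4*y + 8) + w*(13*y^2 - 8*y - 68) - 35*y^3 - 78*y^2 + 44*y + 120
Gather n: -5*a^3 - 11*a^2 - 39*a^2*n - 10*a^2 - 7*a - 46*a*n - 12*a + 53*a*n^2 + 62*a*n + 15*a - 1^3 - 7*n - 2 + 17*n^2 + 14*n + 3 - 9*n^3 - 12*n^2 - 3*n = -5*a^3 - 21*a^2 - 4*a - 9*n^3 + n^2*(53*a + 5) + n*(-39*a^2 + 16*a + 4)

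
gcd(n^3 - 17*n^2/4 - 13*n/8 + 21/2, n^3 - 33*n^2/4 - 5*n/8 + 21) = n^2 - n/4 - 21/8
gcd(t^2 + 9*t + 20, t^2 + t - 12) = t + 4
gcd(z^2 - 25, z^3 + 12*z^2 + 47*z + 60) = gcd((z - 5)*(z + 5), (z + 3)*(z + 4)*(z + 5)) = z + 5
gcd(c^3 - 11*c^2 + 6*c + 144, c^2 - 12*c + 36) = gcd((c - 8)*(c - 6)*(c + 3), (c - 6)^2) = c - 6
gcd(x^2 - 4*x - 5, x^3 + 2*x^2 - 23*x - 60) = x - 5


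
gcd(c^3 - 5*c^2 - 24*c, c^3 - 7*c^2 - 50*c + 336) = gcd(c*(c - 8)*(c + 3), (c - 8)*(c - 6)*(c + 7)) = c - 8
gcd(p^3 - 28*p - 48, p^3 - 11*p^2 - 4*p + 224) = p + 4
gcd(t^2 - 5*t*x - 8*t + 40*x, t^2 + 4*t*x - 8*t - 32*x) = t - 8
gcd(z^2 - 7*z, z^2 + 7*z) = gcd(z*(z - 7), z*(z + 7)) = z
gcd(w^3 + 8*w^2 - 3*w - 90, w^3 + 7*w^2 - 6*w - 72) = w^2 + 3*w - 18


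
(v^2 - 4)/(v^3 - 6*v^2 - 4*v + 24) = 1/(v - 6)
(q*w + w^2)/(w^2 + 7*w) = (q + w)/(w + 7)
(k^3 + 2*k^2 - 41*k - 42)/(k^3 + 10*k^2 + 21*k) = (k^2 - 5*k - 6)/(k*(k + 3))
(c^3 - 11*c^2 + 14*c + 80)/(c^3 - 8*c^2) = 1 - 3/c - 10/c^2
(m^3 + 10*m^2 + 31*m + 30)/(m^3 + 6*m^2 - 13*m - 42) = (m^2 + 8*m + 15)/(m^2 + 4*m - 21)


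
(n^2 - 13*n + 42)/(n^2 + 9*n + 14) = (n^2 - 13*n + 42)/(n^2 + 9*n + 14)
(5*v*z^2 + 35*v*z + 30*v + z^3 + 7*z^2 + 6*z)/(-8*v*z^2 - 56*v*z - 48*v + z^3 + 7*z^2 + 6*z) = (5*v + z)/(-8*v + z)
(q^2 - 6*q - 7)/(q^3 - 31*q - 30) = (q - 7)/(q^2 - q - 30)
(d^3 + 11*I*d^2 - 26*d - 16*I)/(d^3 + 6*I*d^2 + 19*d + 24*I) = (d + 2*I)/(d - 3*I)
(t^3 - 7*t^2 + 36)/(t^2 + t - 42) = (t^2 - t - 6)/(t + 7)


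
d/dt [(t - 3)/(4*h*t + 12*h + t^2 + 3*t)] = (4*h*t + 12*h + t^2 + 3*t - (t - 3)*(4*h + 2*t + 3))/(4*h*t + 12*h + t^2 + 3*t)^2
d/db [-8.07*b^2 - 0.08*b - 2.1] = -16.14*b - 0.08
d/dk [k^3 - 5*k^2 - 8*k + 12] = 3*k^2 - 10*k - 8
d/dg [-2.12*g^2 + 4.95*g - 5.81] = 4.95 - 4.24*g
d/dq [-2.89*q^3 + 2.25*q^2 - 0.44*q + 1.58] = -8.67*q^2 + 4.5*q - 0.44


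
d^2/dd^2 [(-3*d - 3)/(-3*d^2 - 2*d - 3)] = 6*(4*(d + 1)*(3*d + 1)^2 - (9*d + 5)*(3*d^2 + 2*d + 3))/(3*d^2 + 2*d + 3)^3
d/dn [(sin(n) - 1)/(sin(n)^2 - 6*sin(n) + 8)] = (2*sin(n) + cos(n)^2 + 1)*cos(n)/(sin(n)^2 - 6*sin(n) + 8)^2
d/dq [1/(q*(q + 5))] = (-2*q - 5)/(q^2*(q^2 + 10*q + 25))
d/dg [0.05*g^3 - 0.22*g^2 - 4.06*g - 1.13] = 0.15*g^2 - 0.44*g - 4.06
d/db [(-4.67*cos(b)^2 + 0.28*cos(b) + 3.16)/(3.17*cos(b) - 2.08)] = (14.8039*cos(b)^2 - 19.4272*cos(b) + 10.5996)*sin(b)/(10.0489*cos(b)^2 - 13.1872*cos(b) + 4.3264)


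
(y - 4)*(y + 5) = y^2 + y - 20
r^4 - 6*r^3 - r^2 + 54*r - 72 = (r - 4)*(r - 3)*(r - 2)*(r + 3)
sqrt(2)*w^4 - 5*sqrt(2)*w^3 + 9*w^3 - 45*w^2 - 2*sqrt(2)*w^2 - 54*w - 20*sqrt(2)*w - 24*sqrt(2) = (w - 6)*(w + 1)*(w + 4*sqrt(2))*(sqrt(2)*w + 1)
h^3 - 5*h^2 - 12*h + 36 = (h - 6)*(h - 2)*(h + 3)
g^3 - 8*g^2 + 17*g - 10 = (g - 5)*(g - 2)*(g - 1)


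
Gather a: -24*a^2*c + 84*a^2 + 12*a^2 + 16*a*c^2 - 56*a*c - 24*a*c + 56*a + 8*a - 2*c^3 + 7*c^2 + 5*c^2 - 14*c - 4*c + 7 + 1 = a^2*(96 - 24*c) + a*(16*c^2 - 80*c + 64) - 2*c^3 + 12*c^2 - 18*c + 8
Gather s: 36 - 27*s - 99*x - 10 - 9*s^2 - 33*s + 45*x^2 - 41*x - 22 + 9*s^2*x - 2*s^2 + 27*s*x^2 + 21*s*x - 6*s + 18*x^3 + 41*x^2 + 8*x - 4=s^2*(9*x - 11) + s*(27*x^2 + 21*x - 66) + 18*x^3 + 86*x^2 - 132*x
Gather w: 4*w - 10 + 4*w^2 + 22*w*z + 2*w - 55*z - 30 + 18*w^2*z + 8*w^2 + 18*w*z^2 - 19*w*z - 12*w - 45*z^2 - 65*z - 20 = w^2*(18*z + 12) + w*(18*z^2 + 3*z - 6) - 45*z^2 - 120*z - 60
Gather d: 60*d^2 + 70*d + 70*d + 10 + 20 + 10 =60*d^2 + 140*d + 40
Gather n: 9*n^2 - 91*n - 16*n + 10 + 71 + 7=9*n^2 - 107*n + 88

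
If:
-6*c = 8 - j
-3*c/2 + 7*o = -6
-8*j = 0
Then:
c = -4/3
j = 0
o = -8/7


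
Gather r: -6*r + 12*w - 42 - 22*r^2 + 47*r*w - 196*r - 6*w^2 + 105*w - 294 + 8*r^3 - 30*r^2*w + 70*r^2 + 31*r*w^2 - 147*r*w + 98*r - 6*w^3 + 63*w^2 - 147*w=8*r^3 + r^2*(48 - 30*w) + r*(31*w^2 - 100*w - 104) - 6*w^3 + 57*w^2 - 30*w - 336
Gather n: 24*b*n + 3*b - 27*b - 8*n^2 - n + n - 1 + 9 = 24*b*n - 24*b - 8*n^2 + 8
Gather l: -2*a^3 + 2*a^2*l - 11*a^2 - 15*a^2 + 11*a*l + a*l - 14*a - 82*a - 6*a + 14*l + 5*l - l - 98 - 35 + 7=-2*a^3 - 26*a^2 - 102*a + l*(2*a^2 + 12*a + 18) - 126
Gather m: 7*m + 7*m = 14*m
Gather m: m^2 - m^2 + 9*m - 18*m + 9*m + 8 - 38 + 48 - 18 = 0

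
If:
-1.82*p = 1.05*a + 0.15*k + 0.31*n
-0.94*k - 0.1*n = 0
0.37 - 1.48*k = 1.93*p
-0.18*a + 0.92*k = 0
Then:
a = -1.48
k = -0.29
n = 2.72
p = 0.41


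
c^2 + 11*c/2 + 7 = (c + 2)*(c + 7/2)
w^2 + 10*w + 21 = (w + 3)*(w + 7)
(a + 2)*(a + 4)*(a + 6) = a^3 + 12*a^2 + 44*a + 48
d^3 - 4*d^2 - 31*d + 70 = (d - 7)*(d - 2)*(d + 5)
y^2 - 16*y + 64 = (y - 8)^2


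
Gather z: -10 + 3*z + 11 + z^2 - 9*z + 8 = z^2 - 6*z + 9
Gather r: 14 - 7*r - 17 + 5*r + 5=2 - 2*r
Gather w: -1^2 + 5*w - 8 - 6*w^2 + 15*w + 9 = -6*w^2 + 20*w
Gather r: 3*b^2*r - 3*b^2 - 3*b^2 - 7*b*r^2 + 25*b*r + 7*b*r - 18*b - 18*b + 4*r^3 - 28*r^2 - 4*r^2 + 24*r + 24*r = -6*b^2 - 36*b + 4*r^3 + r^2*(-7*b - 32) + r*(3*b^2 + 32*b + 48)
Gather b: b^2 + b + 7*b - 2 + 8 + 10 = b^2 + 8*b + 16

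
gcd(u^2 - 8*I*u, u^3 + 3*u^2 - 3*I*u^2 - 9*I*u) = u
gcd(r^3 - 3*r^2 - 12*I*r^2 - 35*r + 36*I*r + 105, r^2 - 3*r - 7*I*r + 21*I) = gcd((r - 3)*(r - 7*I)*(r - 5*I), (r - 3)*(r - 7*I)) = r^2 + r*(-3 - 7*I) + 21*I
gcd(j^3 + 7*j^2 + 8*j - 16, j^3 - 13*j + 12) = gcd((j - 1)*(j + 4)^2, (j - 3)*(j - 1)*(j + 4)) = j^2 + 3*j - 4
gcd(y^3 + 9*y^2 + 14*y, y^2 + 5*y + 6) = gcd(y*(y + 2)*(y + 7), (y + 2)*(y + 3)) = y + 2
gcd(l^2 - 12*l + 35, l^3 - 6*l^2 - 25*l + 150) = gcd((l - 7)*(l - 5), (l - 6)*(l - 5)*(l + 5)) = l - 5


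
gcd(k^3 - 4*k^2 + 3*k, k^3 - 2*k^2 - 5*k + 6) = k^2 - 4*k + 3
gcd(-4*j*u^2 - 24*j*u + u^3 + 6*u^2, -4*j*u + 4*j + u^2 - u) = -4*j + u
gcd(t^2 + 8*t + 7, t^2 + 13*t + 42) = t + 7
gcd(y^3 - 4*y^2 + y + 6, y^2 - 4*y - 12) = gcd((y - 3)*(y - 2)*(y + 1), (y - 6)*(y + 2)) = 1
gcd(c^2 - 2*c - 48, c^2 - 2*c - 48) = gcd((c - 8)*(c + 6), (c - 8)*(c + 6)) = c^2 - 2*c - 48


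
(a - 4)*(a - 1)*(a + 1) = a^3 - 4*a^2 - a + 4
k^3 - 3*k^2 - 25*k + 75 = (k - 5)*(k - 3)*(k + 5)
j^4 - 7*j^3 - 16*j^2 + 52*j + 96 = (j - 8)*(j - 3)*(j + 2)^2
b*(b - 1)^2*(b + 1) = b^4 - b^3 - b^2 + b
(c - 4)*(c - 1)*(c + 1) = c^3 - 4*c^2 - c + 4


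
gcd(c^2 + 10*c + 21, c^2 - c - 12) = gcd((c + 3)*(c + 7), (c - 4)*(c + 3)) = c + 3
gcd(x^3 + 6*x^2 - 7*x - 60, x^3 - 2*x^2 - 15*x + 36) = x^2 + x - 12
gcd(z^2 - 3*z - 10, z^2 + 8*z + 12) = z + 2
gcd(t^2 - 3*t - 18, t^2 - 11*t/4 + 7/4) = 1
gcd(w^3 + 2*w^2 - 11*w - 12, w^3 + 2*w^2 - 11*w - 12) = w^3 + 2*w^2 - 11*w - 12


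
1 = 1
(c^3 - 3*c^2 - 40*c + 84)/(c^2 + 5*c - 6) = (c^2 - 9*c + 14)/(c - 1)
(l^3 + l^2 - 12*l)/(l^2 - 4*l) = (l^2 + l - 12)/(l - 4)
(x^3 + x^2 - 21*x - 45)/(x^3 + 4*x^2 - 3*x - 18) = (x - 5)/(x - 2)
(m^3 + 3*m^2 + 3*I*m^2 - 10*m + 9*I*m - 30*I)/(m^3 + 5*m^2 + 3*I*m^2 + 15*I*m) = (m - 2)/m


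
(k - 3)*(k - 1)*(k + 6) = k^3 + 2*k^2 - 21*k + 18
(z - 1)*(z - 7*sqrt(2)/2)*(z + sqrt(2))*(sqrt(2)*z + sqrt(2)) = sqrt(2)*z^4 - 5*z^3 - 8*sqrt(2)*z^2 + 5*z + 7*sqrt(2)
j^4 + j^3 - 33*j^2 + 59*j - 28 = (j - 4)*(j - 1)^2*(j + 7)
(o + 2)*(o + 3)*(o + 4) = o^3 + 9*o^2 + 26*o + 24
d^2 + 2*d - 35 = (d - 5)*(d + 7)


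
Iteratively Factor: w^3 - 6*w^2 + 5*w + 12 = (w - 4)*(w^2 - 2*w - 3) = (w - 4)*(w - 3)*(w + 1)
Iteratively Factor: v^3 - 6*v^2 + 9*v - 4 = (v - 1)*(v^2 - 5*v + 4) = (v - 4)*(v - 1)*(v - 1)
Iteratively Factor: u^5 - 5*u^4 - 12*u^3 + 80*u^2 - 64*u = (u - 1)*(u^4 - 4*u^3 - 16*u^2 + 64*u) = (u - 1)*(u + 4)*(u^3 - 8*u^2 + 16*u) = (u - 4)*(u - 1)*(u + 4)*(u^2 - 4*u) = u*(u - 4)*(u - 1)*(u + 4)*(u - 4)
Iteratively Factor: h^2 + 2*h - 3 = (h - 1)*(h + 3)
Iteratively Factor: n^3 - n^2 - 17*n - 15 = (n - 5)*(n^2 + 4*n + 3) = (n - 5)*(n + 3)*(n + 1)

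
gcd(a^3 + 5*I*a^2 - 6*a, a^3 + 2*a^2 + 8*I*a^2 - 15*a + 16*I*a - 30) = a + 3*I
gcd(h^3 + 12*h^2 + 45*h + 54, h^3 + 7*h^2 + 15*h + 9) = h^2 + 6*h + 9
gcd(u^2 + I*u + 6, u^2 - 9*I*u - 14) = u - 2*I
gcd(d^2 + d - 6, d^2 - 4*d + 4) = d - 2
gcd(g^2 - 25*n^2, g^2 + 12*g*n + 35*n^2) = g + 5*n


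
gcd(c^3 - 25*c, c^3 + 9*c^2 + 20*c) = c^2 + 5*c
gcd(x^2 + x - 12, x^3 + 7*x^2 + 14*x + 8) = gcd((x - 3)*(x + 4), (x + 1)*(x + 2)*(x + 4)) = x + 4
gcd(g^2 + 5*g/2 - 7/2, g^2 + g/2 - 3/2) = g - 1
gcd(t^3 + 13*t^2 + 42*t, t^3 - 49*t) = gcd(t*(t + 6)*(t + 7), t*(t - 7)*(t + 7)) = t^2 + 7*t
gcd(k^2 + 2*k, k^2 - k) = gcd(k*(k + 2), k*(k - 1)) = k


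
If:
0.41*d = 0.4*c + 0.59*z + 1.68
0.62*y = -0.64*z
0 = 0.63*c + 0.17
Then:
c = -0.27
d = 1.4390243902439*z + 3.83430120015486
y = -1.03225806451613*z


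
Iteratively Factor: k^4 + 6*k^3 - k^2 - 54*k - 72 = (k + 2)*(k^3 + 4*k^2 - 9*k - 36) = (k + 2)*(k + 3)*(k^2 + k - 12) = (k - 3)*(k + 2)*(k + 3)*(k + 4)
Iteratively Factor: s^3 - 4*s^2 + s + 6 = (s - 2)*(s^2 - 2*s - 3) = (s - 2)*(s + 1)*(s - 3)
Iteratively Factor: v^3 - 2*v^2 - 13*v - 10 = (v - 5)*(v^2 + 3*v + 2) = (v - 5)*(v + 2)*(v + 1)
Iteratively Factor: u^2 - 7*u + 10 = (u - 2)*(u - 5)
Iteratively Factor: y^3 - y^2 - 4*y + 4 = (y + 2)*(y^2 - 3*y + 2) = (y - 1)*(y + 2)*(y - 2)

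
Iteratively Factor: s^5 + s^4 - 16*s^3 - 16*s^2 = (s)*(s^4 + s^3 - 16*s^2 - 16*s) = s*(s + 4)*(s^3 - 3*s^2 - 4*s) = s*(s + 1)*(s + 4)*(s^2 - 4*s) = s^2*(s + 1)*(s + 4)*(s - 4)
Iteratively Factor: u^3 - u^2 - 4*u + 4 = (u - 2)*(u^2 + u - 2) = (u - 2)*(u - 1)*(u + 2)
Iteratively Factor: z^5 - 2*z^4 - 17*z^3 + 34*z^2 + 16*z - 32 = (z - 2)*(z^4 - 17*z^2 + 16) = (z - 4)*(z - 2)*(z^3 + 4*z^2 - z - 4) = (z - 4)*(z - 2)*(z + 4)*(z^2 - 1) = (z - 4)*(z - 2)*(z - 1)*(z + 4)*(z + 1)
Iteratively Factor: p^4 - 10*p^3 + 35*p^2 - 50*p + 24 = (p - 2)*(p^3 - 8*p^2 + 19*p - 12) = (p - 3)*(p - 2)*(p^2 - 5*p + 4) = (p - 3)*(p - 2)*(p - 1)*(p - 4)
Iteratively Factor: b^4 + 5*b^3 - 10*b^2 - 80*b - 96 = (b - 4)*(b^3 + 9*b^2 + 26*b + 24) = (b - 4)*(b + 2)*(b^2 + 7*b + 12) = (b - 4)*(b + 2)*(b + 3)*(b + 4)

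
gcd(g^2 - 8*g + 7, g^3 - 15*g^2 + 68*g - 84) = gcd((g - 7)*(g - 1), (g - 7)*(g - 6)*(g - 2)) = g - 7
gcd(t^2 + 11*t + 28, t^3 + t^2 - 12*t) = t + 4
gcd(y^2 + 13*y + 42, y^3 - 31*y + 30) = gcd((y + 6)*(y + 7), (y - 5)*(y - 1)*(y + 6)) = y + 6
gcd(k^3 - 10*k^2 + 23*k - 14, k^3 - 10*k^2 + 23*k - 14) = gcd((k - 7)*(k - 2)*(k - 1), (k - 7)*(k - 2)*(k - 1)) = k^3 - 10*k^2 + 23*k - 14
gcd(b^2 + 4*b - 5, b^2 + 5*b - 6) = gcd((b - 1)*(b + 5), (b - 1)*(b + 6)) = b - 1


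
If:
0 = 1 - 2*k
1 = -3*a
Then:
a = -1/3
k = 1/2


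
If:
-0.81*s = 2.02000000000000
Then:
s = -2.49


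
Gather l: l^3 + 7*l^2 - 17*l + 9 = l^3 + 7*l^2 - 17*l + 9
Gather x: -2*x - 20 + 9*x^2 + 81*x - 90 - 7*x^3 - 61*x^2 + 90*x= -7*x^3 - 52*x^2 + 169*x - 110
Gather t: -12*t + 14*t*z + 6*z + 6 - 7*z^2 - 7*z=t*(14*z - 12) - 7*z^2 - z + 6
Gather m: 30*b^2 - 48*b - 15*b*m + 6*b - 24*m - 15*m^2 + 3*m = 30*b^2 - 42*b - 15*m^2 + m*(-15*b - 21)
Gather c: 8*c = 8*c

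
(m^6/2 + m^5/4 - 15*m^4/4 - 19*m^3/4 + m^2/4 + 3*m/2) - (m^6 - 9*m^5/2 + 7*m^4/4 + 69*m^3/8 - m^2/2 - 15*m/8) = -m^6/2 + 19*m^5/4 - 11*m^4/2 - 107*m^3/8 + 3*m^2/4 + 27*m/8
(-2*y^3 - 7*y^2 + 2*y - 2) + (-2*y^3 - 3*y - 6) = -4*y^3 - 7*y^2 - y - 8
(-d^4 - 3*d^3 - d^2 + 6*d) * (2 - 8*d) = 8*d^5 + 22*d^4 + 2*d^3 - 50*d^2 + 12*d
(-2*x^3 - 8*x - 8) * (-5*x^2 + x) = 10*x^5 - 2*x^4 + 40*x^3 + 32*x^2 - 8*x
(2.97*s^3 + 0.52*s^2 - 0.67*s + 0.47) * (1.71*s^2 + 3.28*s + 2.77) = 5.0787*s^5 + 10.6308*s^4 + 8.7868*s^3 + 0.0465*s^2 - 0.3143*s + 1.3019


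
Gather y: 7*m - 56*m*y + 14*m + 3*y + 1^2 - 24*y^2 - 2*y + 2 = 21*m - 24*y^2 + y*(1 - 56*m) + 3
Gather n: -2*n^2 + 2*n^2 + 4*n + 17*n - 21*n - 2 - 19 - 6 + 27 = 0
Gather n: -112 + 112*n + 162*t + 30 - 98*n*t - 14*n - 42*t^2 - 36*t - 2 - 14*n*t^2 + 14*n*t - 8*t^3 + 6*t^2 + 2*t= n*(-14*t^2 - 84*t + 98) - 8*t^3 - 36*t^2 + 128*t - 84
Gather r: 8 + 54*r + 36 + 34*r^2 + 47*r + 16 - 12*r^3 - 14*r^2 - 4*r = -12*r^3 + 20*r^2 + 97*r + 60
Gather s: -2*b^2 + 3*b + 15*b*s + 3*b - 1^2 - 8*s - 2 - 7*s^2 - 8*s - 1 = -2*b^2 + 6*b - 7*s^2 + s*(15*b - 16) - 4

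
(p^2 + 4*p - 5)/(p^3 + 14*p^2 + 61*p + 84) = (p^2 + 4*p - 5)/(p^3 + 14*p^2 + 61*p + 84)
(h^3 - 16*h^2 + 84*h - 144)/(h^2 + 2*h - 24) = (h^2 - 12*h + 36)/(h + 6)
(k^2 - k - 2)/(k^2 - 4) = (k + 1)/(k + 2)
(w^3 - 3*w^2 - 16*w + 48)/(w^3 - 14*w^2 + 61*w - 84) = (w + 4)/(w - 7)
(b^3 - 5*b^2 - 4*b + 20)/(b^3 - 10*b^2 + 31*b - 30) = (b + 2)/(b - 3)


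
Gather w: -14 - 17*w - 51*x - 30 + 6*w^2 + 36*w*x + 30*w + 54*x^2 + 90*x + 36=6*w^2 + w*(36*x + 13) + 54*x^2 + 39*x - 8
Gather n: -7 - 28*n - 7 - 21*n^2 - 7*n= -21*n^2 - 35*n - 14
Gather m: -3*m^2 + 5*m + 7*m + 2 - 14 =-3*m^2 + 12*m - 12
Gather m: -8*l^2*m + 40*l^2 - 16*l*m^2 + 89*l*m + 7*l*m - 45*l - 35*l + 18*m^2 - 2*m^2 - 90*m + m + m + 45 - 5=40*l^2 - 80*l + m^2*(16 - 16*l) + m*(-8*l^2 + 96*l - 88) + 40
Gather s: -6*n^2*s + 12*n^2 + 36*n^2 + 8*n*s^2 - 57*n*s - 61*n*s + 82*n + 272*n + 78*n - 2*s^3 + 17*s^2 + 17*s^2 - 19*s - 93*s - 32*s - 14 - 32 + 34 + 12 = 48*n^2 + 432*n - 2*s^3 + s^2*(8*n + 34) + s*(-6*n^2 - 118*n - 144)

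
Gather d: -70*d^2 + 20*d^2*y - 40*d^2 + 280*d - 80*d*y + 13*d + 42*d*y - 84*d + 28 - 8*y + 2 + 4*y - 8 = d^2*(20*y - 110) + d*(209 - 38*y) - 4*y + 22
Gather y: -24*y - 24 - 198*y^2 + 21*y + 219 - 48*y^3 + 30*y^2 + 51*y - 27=-48*y^3 - 168*y^2 + 48*y + 168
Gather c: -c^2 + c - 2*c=-c^2 - c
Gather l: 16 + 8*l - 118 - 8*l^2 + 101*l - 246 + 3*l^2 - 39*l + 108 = -5*l^2 + 70*l - 240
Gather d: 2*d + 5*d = 7*d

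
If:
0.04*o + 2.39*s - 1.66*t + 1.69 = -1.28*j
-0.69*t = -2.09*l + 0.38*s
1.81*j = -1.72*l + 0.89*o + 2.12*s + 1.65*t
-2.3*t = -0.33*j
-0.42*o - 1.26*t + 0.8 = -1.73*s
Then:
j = -0.49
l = -0.11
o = 0.08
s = -0.49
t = -0.07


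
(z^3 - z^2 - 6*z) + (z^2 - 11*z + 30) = z^3 - 17*z + 30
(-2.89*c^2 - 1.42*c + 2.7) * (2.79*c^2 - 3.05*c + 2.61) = -8.0631*c^4 + 4.8527*c^3 + 4.3211*c^2 - 11.9412*c + 7.047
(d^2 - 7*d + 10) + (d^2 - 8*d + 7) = 2*d^2 - 15*d + 17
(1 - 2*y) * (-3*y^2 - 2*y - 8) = 6*y^3 + y^2 + 14*y - 8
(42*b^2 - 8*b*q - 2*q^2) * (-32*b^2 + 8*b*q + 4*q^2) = -1344*b^4 + 592*b^3*q + 168*b^2*q^2 - 48*b*q^3 - 8*q^4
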